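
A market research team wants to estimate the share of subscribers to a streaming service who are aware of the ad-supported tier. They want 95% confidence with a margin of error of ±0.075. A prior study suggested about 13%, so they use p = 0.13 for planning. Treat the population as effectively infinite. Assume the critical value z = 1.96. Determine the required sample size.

With p = 0.13, p(1−p) = 0.1131.
n = z²·p(1−p)/E² = 1.96² × 0.1131 / 0.075² = 3.8416 × 0.1131 / 0.005625 ≈ 77.24.
Rounding up gives n = 78.

78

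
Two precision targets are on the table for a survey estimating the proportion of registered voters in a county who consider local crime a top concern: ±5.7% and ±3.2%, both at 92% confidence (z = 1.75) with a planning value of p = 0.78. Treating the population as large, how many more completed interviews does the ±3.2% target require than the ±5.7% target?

352

At ±5.7%: n = 1.75² × 0.1716 / 0.057² ≈ 161.75 → 162.
At ±3.2%: n = 1.75² × 0.1716 / 0.032² ≈ 513.21 → 514.
Additional respondents: 514 − 162 = 352.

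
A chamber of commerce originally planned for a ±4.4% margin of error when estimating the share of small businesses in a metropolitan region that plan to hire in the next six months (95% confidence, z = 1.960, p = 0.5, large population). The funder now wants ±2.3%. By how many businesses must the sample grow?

At ±4.4%: n = 1.960² × 0.2500 / 0.044² ≈ 496.07 → 497.
At ±2.3%: n = 1.960² × 0.2500 / 0.023² ≈ 1815.50 → 1816.
Additional respondents: 1816 − 497 = 1319.

1319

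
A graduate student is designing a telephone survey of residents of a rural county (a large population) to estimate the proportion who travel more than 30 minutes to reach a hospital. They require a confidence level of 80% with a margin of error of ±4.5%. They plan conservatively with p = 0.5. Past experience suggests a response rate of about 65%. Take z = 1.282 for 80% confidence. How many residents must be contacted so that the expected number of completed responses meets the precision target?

Completed interviews needed: n₀ = 1.282² × 0.2500 / 0.045² ≈ 202.90 → 203.
At a 65% response rate, contacts needed = 203 / 0.65 ≈ 312.31 → 313.

313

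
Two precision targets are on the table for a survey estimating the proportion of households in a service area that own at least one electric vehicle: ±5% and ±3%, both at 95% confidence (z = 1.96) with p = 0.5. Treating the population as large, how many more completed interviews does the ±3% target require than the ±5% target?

At ±5%: n = 1.96² × 0.2500 / 0.050² ≈ 384.16 → 385.
At ±3%: n = 1.96² × 0.2500 / 0.030² ≈ 1067.11 → 1068.
Additional respondents: 1068 − 385 = 683.

683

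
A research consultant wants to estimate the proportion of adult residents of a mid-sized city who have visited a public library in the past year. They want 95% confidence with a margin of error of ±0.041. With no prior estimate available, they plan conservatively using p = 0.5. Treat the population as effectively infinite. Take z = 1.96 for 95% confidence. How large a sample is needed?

572

With p = 0.5, p(1−p) = 0.25.
n = z²·p(1−p)/E² = 1.96² × 0.2500 / 0.041² = 3.8416 × 0.2500 / 0.001681 ≈ 571.33.
Rounding up gives n = 572.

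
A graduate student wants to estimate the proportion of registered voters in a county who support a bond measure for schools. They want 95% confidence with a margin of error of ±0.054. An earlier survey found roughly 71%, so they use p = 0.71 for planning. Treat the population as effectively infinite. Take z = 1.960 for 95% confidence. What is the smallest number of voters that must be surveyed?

With p = 0.71, p(1−p) = 0.2059.
n = z²·p(1−p)/E² = 1.960² × 0.2059 / 0.054² = 3.8416 × 0.2059 / 0.002916 ≈ 271.26.
Rounding up gives n = 272.

272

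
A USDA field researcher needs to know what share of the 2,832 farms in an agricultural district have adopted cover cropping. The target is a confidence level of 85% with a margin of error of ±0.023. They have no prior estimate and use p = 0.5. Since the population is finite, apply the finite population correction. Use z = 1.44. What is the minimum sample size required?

729

Unadjusted: n₀ = 1.44² × 0.50 × 0.50 / 0.023² ≈ 979.96, so n₀ = 980.
Finite population correction with N = 2,832: n = n₀ / (1 + (n₀−1)/N) = 980 / (1 + 979/2832) = 980 / 1.3457 ≈ 728.25.
Rounding up, n = 729.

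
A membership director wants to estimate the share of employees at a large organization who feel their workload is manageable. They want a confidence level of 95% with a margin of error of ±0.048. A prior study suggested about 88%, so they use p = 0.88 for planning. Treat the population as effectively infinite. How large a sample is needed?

177

For 95% confidence, z = 1.96.
With p = 0.88, p(1−p) = 0.1056.
n = z²·p(1−p)/E² = 1.96² × 0.1056 / 0.048² = 3.8416 × 0.1056 / 0.002304 ≈ 176.07.
Rounding up gives n = 177.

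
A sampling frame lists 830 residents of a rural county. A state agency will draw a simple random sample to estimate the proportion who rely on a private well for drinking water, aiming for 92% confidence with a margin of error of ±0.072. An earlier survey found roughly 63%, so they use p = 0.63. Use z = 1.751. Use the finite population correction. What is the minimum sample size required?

119

Unadjusted: n₀ = 1.751² × 0.63 × 0.37 / 0.072² ≈ 137.86, so n₀ = 138.
Finite population correction with N = 830: n = n₀ / (1 + (n₀−1)/N) = 138 / (1 + 137/830) = 138 / 1.1651 ≈ 118.45.
Rounding up, n = 119.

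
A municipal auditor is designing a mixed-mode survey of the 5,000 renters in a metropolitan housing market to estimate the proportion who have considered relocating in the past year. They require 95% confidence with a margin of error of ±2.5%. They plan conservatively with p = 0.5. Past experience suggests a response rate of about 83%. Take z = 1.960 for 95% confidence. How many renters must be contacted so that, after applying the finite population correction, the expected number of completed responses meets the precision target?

Completed interviews needed (unadjusted): n₀ = 1.960² × 0.2500 / 0.025² ≈ 1536.64 → 1537.
FPC for N = 5,000: n = 1537 / (1 + 1536/5000) = 1537 / 1.3072 ≈ 1175.80 → 1176.
At an 83% response rate, contacts needed = 1176 / 0.83 ≈ 1416.87 → 1417.

1417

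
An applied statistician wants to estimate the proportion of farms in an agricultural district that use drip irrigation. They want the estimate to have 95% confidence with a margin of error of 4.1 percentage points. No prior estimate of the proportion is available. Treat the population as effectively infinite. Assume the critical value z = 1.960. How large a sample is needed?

With no prior estimate, use p = 0.5, giving p(1−p) = 0.25.
n = z²·p(1−p)/E² = 1.960² × 0.2500 / 0.041² = 3.8416 × 0.2500 / 0.001681 ≈ 571.33.
Rounding up gives n = 572.

572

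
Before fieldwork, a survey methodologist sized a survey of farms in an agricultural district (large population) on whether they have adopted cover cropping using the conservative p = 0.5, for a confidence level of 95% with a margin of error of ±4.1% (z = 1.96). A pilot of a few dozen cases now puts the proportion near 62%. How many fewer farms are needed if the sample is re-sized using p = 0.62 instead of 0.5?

33

Conservative (p = 0.5): n = 1.96² × 0.25 / 0.041² ≈ 571.33 → 572.
Using p = 0.62: p(1−p) = 0.2356, so n = 1.96² × 0.2356 / 0.041² ≈ 538.42 → 539.
Reduction: 572 − 539 = 33.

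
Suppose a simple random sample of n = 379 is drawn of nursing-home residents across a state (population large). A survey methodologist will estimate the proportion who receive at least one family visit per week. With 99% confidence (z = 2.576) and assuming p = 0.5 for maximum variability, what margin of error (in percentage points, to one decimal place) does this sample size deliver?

6.6

SE(p̂) = √[p(1−p)/n] = √[0.2500/379] = 0.02568.
E = z × SE = 2.576 × 0.02568 = 0.06616, or 6.6 percentage points.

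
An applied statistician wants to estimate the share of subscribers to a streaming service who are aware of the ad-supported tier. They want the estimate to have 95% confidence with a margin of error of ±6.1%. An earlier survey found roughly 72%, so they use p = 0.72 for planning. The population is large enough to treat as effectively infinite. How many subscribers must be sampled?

For 95% confidence, z = 1.960.
With p = 0.72, p(1−p) = 0.2016.
n = z²·p(1−p)/E² = 1.960² × 0.2016 / 0.061² = 3.8416 × 0.2016 / 0.003721 ≈ 208.13.
Rounding up gives n = 209.

209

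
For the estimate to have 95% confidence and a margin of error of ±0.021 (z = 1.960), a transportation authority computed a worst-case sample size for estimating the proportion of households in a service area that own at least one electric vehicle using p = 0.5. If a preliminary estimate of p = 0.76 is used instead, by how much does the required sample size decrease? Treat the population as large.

589

Conservative (p = 0.5): n = 1.960² × 0.25 / 0.021² ≈ 2177.78 → 2178.
Using p = 0.76: p(1−p) = 0.1824, so n = 1.960² × 0.1824 / 0.021² ≈ 1588.91 → 1589.
Reduction: 2178 − 1589 = 589.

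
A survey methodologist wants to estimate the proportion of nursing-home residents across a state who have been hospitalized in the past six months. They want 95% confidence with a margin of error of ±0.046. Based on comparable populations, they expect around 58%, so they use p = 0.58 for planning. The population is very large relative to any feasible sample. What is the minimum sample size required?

For 95% confidence, z = 1.960.
With p = 0.58, p(1−p) = 0.2436.
n = z²·p(1−p)/E² = 1.960² × 0.2436 / 0.046² = 3.8416 × 0.2436 / 0.002116 ≈ 442.26.
Rounding up gives n = 443.

443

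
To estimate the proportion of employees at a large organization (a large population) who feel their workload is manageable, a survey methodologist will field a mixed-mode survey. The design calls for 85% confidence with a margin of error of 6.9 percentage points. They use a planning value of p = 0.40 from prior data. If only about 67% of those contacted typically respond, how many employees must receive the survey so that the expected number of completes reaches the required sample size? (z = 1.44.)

Completed interviews needed: n₀ = 1.44² × 0.2400 / 0.069² ≈ 104.53 → 105.
At a 67% response rate, contacts needed = 105 / 0.67 ≈ 156.72 → 157.

157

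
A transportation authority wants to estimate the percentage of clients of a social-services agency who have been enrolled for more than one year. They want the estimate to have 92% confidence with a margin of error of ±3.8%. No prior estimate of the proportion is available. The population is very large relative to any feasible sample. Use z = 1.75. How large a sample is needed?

531

With no prior estimate, use p = 0.5, giving p(1−p) = 0.25.
n = z²·p(1−p)/E² = 1.75² × 0.2500 / 0.038² = 3.0625 × 0.2500 / 0.001444 ≈ 530.21.
Rounding up gives n = 531.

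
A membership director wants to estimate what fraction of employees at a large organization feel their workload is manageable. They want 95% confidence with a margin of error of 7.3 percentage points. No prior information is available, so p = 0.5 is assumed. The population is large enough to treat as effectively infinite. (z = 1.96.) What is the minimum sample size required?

With p = 0.5, p(1−p) = 0.25.
n = z²·p(1−p)/E² = 1.96² × 0.2500 / 0.073² = 3.8416 × 0.2500 / 0.005329 ≈ 180.22.
Rounding up gives n = 181.

181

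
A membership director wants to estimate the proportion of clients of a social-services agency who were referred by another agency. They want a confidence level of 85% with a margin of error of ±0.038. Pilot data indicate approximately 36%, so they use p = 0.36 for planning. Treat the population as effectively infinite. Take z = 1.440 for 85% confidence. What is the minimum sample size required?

With p = 0.36, p(1−p) = 0.2304.
n = z²·p(1−p)/E² = 1.440² × 0.2304 / 0.038² = 2.0736 × 0.2304 / 0.001444 ≈ 330.86.
Rounding up gives n = 331.

331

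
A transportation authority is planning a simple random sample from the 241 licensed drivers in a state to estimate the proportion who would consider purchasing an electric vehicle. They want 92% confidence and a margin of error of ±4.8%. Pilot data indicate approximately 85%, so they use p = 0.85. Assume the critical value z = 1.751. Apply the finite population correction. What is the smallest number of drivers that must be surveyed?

100

Unadjusted: n₀ = 1.751² × 0.85 × 0.15 / 0.048² ≈ 169.67, so n₀ = 170.
Finite population correction with N = 241: n = n₀ / (1 + (n₀−1)/N) = 170 / (1 + 169/241) = 170 / 1.7012 ≈ 99.93.
Rounding up, n = 100.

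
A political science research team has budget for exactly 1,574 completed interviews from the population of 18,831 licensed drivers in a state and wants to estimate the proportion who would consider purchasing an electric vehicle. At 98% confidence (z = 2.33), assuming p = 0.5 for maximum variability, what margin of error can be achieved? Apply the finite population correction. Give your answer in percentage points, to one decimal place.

2.8

Finite-population factor: (N−n)/(N−1) = (18831−1574)/(18831−1) = 0.9165.
SE(p̂) = √[p(1−p)/n · (N−n)/(N−1)] = √[0.2500/1574 × 0.9165] = 0.01206.
E = z × SE = 2.33 × 0.01206 = 0.02811 ≈ 2.8 percentage points.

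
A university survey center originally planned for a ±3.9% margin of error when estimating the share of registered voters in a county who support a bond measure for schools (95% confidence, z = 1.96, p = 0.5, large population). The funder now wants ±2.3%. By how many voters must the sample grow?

1184

At ±3.9%: n = 1.96² × 0.2500 / 0.039² ≈ 631.43 → 632.
At ±2.3%: n = 1.96² × 0.2500 / 0.023² ≈ 1815.50 → 1816.
Additional respondents: 1816 − 632 = 1184.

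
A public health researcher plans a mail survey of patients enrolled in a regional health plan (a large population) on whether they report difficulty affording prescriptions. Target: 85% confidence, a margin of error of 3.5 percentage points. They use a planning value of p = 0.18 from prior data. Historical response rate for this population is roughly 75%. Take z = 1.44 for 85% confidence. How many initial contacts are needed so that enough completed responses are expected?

334

Completed interviews needed: n₀ = 1.44² × 0.1476 / 0.035² ≈ 249.85 → 250.
At a 75% response rate, contacts needed = 250 / 0.75 ≈ 333.33 → 334.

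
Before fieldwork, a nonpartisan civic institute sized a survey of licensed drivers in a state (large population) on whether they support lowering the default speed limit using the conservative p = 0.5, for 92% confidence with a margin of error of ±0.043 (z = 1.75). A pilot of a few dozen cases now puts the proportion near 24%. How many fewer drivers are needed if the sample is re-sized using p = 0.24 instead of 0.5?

112

Conservative (p = 0.5): n = 1.75² × 0.25 / 0.043² ≈ 414.08 → 415.
Using p = 0.24: p(1−p) = 0.1824, so n = 1.75² × 0.1824 / 0.043² ≈ 302.11 → 303.
Reduction: 415 − 303 = 112.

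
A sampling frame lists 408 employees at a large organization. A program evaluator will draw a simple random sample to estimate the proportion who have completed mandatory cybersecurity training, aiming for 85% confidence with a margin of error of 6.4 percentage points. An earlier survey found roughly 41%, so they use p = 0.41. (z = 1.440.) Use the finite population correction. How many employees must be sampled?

95

Unadjusted: n₀ = 1.440² × 0.41 × 0.59 / 0.064² ≈ 122.46, so n₀ = 123.
Finite population correction with N = 408: n = n₀ / (1 + (n₀−1)/N) = 123 / (1 + 122/408) = 123 / 1.2990 ≈ 94.69.
Rounding up, n = 95.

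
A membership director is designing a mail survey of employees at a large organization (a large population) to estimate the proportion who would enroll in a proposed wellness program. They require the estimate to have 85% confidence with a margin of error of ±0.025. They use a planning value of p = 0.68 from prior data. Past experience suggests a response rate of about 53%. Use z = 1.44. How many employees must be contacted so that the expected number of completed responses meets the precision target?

1363

Completed interviews needed: n₀ = 1.44² × 0.2176 / 0.025² ≈ 721.94 → 722.
At a 53% response rate, contacts needed = 722 / 0.53 ≈ 1362.26 → 1363.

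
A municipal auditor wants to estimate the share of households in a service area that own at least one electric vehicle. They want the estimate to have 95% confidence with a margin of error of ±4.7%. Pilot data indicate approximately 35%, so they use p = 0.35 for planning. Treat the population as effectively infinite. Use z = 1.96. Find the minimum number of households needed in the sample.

With p = 0.35, p(1−p) = 0.2275.
n = z²·p(1−p)/E² = 1.96² × 0.2275 / 0.047² = 3.8416 × 0.2275 / 0.002209 ≈ 395.64.
Rounding up gives n = 396.

396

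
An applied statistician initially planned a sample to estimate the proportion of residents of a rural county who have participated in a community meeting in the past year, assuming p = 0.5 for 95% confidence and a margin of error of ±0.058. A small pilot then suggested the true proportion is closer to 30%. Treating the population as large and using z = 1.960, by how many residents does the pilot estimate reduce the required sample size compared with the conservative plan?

Conservative (p = 0.5): n = 1.960² × 0.25 / 0.058² ≈ 285.49 → 286.
Using p = 0.30: p(1−p) = 0.2100, so n = 1.960² × 0.2100 / 0.058² ≈ 239.81 → 240.
Reduction: 286 − 240 = 46.

46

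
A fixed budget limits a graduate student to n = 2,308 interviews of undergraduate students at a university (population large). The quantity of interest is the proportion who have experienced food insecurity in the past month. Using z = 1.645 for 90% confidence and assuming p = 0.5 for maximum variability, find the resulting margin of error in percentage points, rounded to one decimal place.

1.7

SE(p̂) = √[p(1−p)/n] = √[0.2500/2308] = 0.01041.
E = z × SE = 1.645 × 0.01041 = 0.01712, or 1.7 percentage points.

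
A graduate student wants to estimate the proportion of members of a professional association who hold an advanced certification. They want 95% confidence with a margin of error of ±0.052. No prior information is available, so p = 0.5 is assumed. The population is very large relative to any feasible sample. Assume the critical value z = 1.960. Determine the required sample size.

356

With p = 0.5, p(1−p) = 0.25.
n = z²·p(1−p)/E² = 1.960² × 0.2500 / 0.052² = 3.8416 × 0.2500 / 0.002704 ≈ 355.18.
Rounding up gives n = 356.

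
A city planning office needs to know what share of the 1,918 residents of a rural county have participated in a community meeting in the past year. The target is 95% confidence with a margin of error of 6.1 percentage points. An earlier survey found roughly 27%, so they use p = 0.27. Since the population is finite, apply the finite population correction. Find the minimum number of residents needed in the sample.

For 95% confidence, z = 1.96.
Unadjusted: n₀ = 1.96² × 0.27 × 0.73 / 0.061² ≈ 203.49, so n₀ = 204.
Finite population correction with N = 1,918: n = n₀ / (1 + (n₀−1)/N) = 204 / (1 + 203/1918) = 204 / 1.1058 ≈ 184.48.
Rounding up, n = 185.

185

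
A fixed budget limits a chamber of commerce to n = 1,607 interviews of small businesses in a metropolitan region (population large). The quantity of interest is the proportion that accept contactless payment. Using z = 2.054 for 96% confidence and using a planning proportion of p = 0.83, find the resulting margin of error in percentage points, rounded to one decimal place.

1.9

SE(p̂) = √[p(1−p)/n] = √[0.1411/1607] = 0.00937.
E = z × SE = 2.054 × 0.00937 = 0.01925, or 1.9 percentage points.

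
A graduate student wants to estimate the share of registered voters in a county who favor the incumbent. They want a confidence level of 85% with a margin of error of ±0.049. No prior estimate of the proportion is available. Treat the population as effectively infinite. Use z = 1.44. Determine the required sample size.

With no prior estimate, use p = 0.5, giving p(1−p) = 0.25.
n = z²·p(1−p)/E² = 1.44² × 0.2500 / 0.049² = 2.0736 × 0.2500 / 0.002401 ≈ 215.91.
Rounding up gives n = 216.

216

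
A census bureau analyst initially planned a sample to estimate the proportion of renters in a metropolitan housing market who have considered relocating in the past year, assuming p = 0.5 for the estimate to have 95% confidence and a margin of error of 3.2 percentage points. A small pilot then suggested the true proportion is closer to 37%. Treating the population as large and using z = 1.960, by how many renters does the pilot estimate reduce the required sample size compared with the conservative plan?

Conservative (p = 0.5): n = 1.960² × 0.25 / 0.032² ≈ 937.89 → 938.
Using p = 0.37: p(1−p) = 0.2331, so n = 1.960² × 0.2331 / 0.032² ≈ 874.49 → 875.
Reduction: 938 − 875 = 63.

63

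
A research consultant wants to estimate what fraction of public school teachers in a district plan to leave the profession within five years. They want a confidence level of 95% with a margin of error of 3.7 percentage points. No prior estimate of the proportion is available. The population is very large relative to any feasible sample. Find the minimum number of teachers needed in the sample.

702

For 95% confidence, z = 1.96.
With no prior estimate, use p = 0.5, giving p(1−p) = 0.25.
n = z²·p(1−p)/E² = 1.96² × 0.2500 / 0.037² = 3.8416 × 0.2500 / 0.001369 ≈ 701.53.
Rounding up gives n = 702.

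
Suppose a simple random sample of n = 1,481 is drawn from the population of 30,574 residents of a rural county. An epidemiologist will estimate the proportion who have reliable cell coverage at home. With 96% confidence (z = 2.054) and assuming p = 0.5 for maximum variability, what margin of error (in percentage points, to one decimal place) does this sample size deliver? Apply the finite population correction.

2.6

Finite-population factor: (N−n)/(N−1) = (30574−1481)/(30574−1) = 0.9516.
SE(p̂) = √[p(1−p)/n · (N−n)/(N−1)] = √[0.2500/1481 × 0.9516] = 0.01267.
E = z × SE = 2.054 × 0.01267 = 0.02603 ≈ 2.6 percentage points.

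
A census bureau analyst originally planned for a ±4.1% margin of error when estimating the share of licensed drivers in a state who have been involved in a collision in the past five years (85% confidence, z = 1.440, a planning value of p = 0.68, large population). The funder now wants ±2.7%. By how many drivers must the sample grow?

At ±4.1%: n = 1.440² × 0.2176 / 0.041² ≈ 268.42 → 269.
At ±2.7%: n = 1.440² × 0.2176 / 0.027² ≈ 618.95 → 619.
Additional respondents: 619 − 269 = 350.

350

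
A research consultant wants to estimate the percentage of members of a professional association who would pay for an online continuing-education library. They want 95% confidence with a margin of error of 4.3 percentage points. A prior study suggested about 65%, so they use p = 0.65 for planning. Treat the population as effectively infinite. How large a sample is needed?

473

For 95% confidence, z = 1.960.
With p = 0.65, p(1−p) = 0.2275.
n = z²·p(1−p)/E² = 1.960² × 0.2275 / 0.043² = 3.8416 × 0.2275 / 0.001849 ≈ 472.67.
Rounding up gives n = 473.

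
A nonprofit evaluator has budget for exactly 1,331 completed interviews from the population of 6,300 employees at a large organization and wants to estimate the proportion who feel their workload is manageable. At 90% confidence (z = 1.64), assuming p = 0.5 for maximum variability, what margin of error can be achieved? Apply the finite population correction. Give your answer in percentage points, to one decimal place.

Finite-population factor: (N−n)/(N−1) = (6300−1331)/(6300−1) = 0.7889.
SE(p̂) = √[p(1−p)/n · (N−n)/(N−1)] = √[0.2500/1331 × 0.7889] = 0.01217.
E = z × SE = 1.64 × 0.01217 = 0.01996 ≈ 2.0 percentage points.

2.0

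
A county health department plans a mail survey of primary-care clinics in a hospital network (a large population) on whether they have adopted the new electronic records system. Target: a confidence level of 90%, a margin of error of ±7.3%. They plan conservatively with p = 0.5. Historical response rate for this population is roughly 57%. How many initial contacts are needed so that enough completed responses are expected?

223

For 90% confidence, z = 1.645.
Completed interviews needed: n₀ = 1.645² × 0.2500 / 0.073² ≈ 126.95 → 127.
At a 57% response rate, contacts needed = 127 / 0.57 ≈ 222.81 → 223.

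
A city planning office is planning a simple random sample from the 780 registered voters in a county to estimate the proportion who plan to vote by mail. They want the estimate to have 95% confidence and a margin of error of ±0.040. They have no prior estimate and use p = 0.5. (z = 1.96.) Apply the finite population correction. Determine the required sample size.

340

Unadjusted: n₀ = 1.96² × 0.50 × 0.50 / 0.040² ≈ 600.25, so n₀ = 601.
Finite population correction with N = 780: n = n₀ / (1 + (n₀−1)/N) = 601 / (1 + 600/780) = 601 / 1.7692 ≈ 339.70.
Rounding up, n = 340.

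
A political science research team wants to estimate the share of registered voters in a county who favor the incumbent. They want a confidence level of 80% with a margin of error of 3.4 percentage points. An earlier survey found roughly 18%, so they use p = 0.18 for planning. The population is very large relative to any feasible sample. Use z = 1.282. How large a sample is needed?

210

With p = 0.18, p(1−p) = 0.1476.
n = z²·p(1−p)/E² = 1.282² × 0.1476 / 0.034² = 1.6435 × 0.1476 / 0.001156 ≈ 209.85.
Rounding up gives n = 210.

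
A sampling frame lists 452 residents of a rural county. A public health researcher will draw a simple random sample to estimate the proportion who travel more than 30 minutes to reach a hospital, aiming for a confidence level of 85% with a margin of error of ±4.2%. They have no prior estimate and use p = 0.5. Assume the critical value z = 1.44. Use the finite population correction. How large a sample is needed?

Unadjusted: n₀ = 1.44² × 0.50 × 0.50 / 0.042² ≈ 293.88, so n₀ = 294.
Finite population correction with N = 452: n = n₀ / (1 + (n₀−1)/N) = 294 / (1 + 293/452) = 294 / 1.6482 ≈ 178.37.
Rounding up, n = 179.

179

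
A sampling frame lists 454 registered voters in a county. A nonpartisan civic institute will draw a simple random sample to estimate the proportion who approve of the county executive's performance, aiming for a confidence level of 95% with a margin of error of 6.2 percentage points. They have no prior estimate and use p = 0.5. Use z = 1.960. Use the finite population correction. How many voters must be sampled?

162

Unadjusted: n₀ = 1.960² × 0.50 × 0.50 / 0.062² ≈ 249.84, so n₀ = 250.
Finite population correction with N = 454: n = n₀ / (1 + (n₀−1)/N) = 250 / (1 + 249/454) = 250 / 1.5485 ≈ 161.45.
Rounding up, n = 162.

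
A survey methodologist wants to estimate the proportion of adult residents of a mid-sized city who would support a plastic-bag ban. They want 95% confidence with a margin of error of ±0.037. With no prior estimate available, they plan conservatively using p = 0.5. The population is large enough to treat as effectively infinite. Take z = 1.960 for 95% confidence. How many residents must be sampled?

702

With p = 0.5, p(1−p) = 0.25.
n = z²·p(1−p)/E² = 1.960² × 0.2500 / 0.037² = 3.8416 × 0.2500 / 0.001369 ≈ 701.53.
Rounding up gives n = 702.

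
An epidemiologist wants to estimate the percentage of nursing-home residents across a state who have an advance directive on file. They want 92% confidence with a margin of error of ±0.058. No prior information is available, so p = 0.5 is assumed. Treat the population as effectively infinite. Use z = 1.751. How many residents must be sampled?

With p = 0.5, p(1−p) = 0.25.
n = z²·p(1−p)/E² = 1.751² × 0.2500 / 0.058² = 3.0660 × 0.2500 / 0.003364 ≈ 227.85.
Rounding up gives n = 228.

228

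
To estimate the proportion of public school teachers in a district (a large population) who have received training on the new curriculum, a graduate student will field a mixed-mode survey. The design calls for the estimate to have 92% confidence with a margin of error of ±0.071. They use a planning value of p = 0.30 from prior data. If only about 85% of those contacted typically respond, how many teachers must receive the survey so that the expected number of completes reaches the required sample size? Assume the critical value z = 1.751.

Completed interviews needed: n₀ = 1.751² × 0.2100 / 0.071² ≈ 127.72 → 128.
At an 85% response rate, contacts needed = 128 / 0.85 ≈ 150.59 → 151.

151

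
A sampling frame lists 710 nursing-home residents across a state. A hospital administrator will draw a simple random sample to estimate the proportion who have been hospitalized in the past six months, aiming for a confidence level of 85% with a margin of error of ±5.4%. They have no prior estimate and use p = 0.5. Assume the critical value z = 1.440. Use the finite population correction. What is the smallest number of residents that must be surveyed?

143

Unadjusted: n₀ = 1.440² × 0.50 × 0.50 / 0.054² ≈ 177.78, so n₀ = 178.
Finite population correction with N = 710: n = n₀ / (1 + (n₀−1)/N) = 178 / (1 + 177/710) = 178 / 1.2493 ≈ 142.48.
Rounding up, n = 143.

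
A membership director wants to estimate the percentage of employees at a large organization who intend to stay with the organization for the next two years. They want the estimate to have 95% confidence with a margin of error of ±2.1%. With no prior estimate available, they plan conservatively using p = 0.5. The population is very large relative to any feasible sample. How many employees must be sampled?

2178

For 95% confidence, z = 1.96.
With p = 0.5, p(1−p) = 0.25.
n = z²·p(1−p)/E² = 1.96² × 0.2500 / 0.021² = 3.8416 × 0.2500 / 0.000441 ≈ 2177.78.
Rounding up gives n = 2178.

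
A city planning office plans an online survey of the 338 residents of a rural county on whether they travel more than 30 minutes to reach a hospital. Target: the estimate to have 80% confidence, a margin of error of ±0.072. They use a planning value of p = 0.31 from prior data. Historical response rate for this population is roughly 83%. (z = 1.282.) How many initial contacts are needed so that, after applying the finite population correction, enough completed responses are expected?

69

Completed interviews needed (unadjusted): n₀ = 1.282² × 0.2139 / 0.072² ≈ 67.81 → 68.
FPC for N = 338: n = 68 / (1 + 67/338) = 68 / 1.1982 ≈ 56.75 → 57.
At an 83% response rate, contacts needed = 57 / 0.83 ≈ 68.67 → 69.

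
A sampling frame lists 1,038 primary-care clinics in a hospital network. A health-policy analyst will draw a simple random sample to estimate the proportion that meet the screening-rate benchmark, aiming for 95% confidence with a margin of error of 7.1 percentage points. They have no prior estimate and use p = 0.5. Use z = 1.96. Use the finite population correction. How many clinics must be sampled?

Unadjusted: n₀ = 1.96² × 0.50 × 0.50 / 0.071² ≈ 190.52, so n₀ = 191.
Finite population correction with N = 1,038: n = n₀ / (1 + (n₀−1)/N) = 191 / (1 + 190/1038) = 191 / 1.1830 ≈ 161.45.
Rounding up, n = 162.

162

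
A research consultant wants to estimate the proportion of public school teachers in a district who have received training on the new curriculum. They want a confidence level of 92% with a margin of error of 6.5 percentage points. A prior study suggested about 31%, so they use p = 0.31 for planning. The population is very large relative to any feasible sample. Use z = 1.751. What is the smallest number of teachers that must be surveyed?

With p = 0.31, p(1−p) = 0.2139.
n = z²·p(1−p)/E² = 1.751² × 0.2139 / 0.065² = 3.0660 × 0.2139 / 0.004225 ≈ 155.22.
Rounding up gives n = 156.

156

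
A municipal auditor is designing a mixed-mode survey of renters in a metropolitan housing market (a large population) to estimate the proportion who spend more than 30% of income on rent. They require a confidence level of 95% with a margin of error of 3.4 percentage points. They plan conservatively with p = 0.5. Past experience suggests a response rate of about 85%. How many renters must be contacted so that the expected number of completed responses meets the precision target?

For 95% confidence, z = 1.96.
Completed interviews needed: n₀ = 1.96² × 0.2500 / 0.034² ≈ 830.80 → 831.
At an 85% response rate, contacts needed = 831 / 0.85 ≈ 977.65 → 978.

978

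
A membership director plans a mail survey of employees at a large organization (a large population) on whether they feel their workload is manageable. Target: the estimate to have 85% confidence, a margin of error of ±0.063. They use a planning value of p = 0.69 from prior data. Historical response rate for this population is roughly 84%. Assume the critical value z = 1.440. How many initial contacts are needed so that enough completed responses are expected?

Completed interviews needed: n₀ = 1.440² × 0.2139 / 0.063² ≈ 111.75 → 112.
At an 84% response rate, contacts needed = 112 / 0.84 ≈ 133.33 → 134.

134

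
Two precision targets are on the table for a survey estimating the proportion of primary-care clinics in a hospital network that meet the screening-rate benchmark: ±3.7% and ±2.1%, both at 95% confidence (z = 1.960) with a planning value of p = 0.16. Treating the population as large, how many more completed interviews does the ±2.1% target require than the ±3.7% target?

793

At ±3.7%: n = 1.960² × 0.1344 / 0.037² ≈ 377.14 → 378.
At ±2.1%: n = 1.960² × 0.1344 / 0.021² ≈ 1170.77 → 1171.
Additional respondents: 1171 − 378 = 793.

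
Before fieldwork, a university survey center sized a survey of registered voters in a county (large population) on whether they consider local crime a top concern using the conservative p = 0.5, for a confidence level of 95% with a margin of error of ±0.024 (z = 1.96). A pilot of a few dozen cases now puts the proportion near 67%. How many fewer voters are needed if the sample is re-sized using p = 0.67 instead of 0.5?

193

Conservative (p = 0.5): n = 1.96² × 0.25 / 0.024² ≈ 1667.36 → 1668.
Using p = 0.67: p(1−p) = 0.2211, so n = 1.96² × 0.2211 / 0.024² ≈ 1474.61 → 1475.
Reduction: 1668 − 1475 = 193.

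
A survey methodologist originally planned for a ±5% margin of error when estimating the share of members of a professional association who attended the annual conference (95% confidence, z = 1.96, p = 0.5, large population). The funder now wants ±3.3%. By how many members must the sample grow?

497

At ±5%: n = 1.96² × 0.2500 / 0.050² ≈ 384.16 → 385.
At ±3.3%: n = 1.96² × 0.2500 / 0.033² ≈ 881.91 → 882.
Additional respondents: 882 − 385 = 497.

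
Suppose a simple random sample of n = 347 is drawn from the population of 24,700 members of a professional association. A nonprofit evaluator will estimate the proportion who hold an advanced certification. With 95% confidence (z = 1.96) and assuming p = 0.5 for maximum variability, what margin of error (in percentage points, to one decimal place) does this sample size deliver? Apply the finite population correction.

5.2

Finite-population factor: (N−n)/(N−1) = (24700−347)/(24700−1) = 0.9860.
SE(p̂) = √[p(1−p)/n · (N−n)/(N−1)] = √[0.2500/347 × 0.9860] = 0.02665.
E = z × SE = 1.96 × 0.02665 = 0.05224 ≈ 5.2 percentage points.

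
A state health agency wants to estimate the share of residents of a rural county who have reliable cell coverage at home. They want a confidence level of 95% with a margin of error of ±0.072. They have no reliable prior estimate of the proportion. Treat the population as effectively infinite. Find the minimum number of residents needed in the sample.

186

For 95% confidence, z = 1.960.
With no prior estimate, use p = 0.5, giving p(1−p) = 0.25.
n = z²·p(1−p)/E² = 1.960² × 0.2500 / 0.072² = 3.8416 × 0.2500 / 0.005184 ≈ 185.26.
Rounding up gives n = 186.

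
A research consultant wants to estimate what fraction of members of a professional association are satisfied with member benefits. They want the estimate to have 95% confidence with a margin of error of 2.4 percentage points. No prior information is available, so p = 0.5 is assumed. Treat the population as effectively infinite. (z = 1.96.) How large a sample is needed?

With p = 0.5, p(1−p) = 0.25.
n = z²·p(1−p)/E² = 1.96² × 0.2500 / 0.024² = 3.8416 × 0.2500 / 0.000576 ≈ 1667.36.
Rounding up gives n = 1668.

1668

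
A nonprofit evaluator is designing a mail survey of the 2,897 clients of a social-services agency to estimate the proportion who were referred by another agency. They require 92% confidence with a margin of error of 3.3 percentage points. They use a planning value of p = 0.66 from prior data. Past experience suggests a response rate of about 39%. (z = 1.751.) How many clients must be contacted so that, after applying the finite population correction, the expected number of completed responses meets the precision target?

Completed interviews needed (unadjusted): n₀ = 1.751² × 0.2244 / 0.033² ≈ 631.78 → 632.
FPC for N = 2,897: n = 632 / (1 + 631/2897) = 632 / 1.2178 ≈ 518.96 → 519.
At a 39% response rate, contacts needed = 519 / 0.39 ≈ 1330.77 → 1331.

1331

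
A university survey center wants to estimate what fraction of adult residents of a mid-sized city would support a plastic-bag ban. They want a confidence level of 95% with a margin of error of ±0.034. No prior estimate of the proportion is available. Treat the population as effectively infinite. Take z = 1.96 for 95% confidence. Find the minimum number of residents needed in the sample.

With no prior estimate, use p = 0.5, giving p(1−p) = 0.25.
n = z²·p(1−p)/E² = 1.96² × 0.2500 / 0.034² = 3.8416 × 0.2500 / 0.001156 ≈ 830.80.
Rounding up gives n = 831.

831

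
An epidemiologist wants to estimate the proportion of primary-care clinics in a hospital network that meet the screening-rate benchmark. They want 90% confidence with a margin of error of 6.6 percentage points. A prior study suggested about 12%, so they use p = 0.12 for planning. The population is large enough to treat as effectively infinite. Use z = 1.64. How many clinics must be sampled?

66

With p = 0.12, p(1−p) = 0.1056.
n = z²·p(1−p)/E² = 1.64² × 0.1056 / 0.066² = 2.6896 × 0.1056 / 0.004356 ≈ 65.20.
Rounding up gives n = 66.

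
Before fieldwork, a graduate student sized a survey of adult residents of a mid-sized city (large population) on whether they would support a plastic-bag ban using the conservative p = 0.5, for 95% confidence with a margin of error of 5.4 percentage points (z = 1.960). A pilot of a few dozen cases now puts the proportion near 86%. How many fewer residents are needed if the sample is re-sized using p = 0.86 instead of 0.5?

Conservative (p = 0.5): n = 1.960² × 0.25 / 0.054² ≈ 329.36 → 330.
Using p = 0.86: p(1−p) = 0.1204, so n = 1.960² × 0.1204 / 0.054² ≈ 158.62 → 159.
Reduction: 330 − 159 = 171.

171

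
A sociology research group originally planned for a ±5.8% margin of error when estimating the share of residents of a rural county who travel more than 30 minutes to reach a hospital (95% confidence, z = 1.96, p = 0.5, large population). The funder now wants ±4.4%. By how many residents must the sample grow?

At ±5.8%: n = 1.96² × 0.2500 / 0.058² ≈ 285.49 → 286.
At ±4.4%: n = 1.96² × 0.2500 / 0.044² ≈ 496.07 → 497.
Additional respondents: 497 − 286 = 211.

211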